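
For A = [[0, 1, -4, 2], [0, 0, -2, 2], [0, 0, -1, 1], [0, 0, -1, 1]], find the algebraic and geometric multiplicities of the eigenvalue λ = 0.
The characteristic polynomial is x^4, so the factor x appears with exponent 4: the algebraic multiplicity is 4.

rank(A) = 2, so the eigenspace has dimension 4 - 2 = 2: the geometric multiplicity is 2.

Since 2 < 4, A is not diagonalizable.

algebraic multiplicity 4, geometric multiplicity 2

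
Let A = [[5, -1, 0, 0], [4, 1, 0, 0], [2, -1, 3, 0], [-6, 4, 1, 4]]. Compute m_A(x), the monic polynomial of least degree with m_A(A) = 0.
m_A(x) = (x - 4)(x - 3)^2

The characteristic polynomial factors as (x - 4)(x - 3)^3. The minimal polynomial is ∏(x - λ)^{k_λ} where k_λ is the size of the largest Jordan block at λ.

For λ = 3: rank(A - 3I) = 2, and the largest Jordan block has size 2 (the smallest k with rank((A - 3I)^k) = rank((A - 3I)^(k+1))).
For λ = 4: rank(A - 4I) = 3, and the largest Jordan block has size 1 (the smallest k with rank((A - 4I)^k) = rank((A - 4I)^(k+1))).

So m_A(x) = (x - 4)(x - 3)^2.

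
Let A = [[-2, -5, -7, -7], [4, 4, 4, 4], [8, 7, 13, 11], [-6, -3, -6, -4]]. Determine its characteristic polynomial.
χ_A(x) = (x - 5)(x - 2)^3

xI - A = [[x + 2, 5, 7, 7], [-4, x - 4, -4, -4], [-8, -7, x - 13, -11], [6, 3, 6, x + 4]].

Expanding det(xI - A) along the first row:
det(xI - A) = + (x + 2)·det([[x - 4, -4, -4], [-7, x - 13, -11], [3, 6, x + 4]]) - (5)·det([[-4, -4, -4], [-8, x - 13, -11], [6, 6, x + 4]]) + (7)·det([[-4, x - 4, -4], [-8, -7, -11], [6, 3, x + 4]]) - (7)·det([[-4, x - 4, -4], [-8, -7, x - 13], [6, 3, 6]]).

Evaluating gives χ_A(x) = x^4 - 11x^3 + 42x^2 - 68x + 40 = (x - 5)(x - 2)^3.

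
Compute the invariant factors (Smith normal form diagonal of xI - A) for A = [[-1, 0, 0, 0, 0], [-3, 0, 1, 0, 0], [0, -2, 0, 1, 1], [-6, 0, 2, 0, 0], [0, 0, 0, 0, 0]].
The Jordan structure of A has elementary divisors (x + 1), x^3, x. Arranging the block sizes at each eigenvalue in decreasing order and taking row products gives the invariant factors.

Invariant factors (smallest first, each dividing the next): x, x^3(x + 1).

Check: the last factor x^3(x + 1) is the minimal polynomial, and the product x^4(x + 1) is the characteristic polynomial.

x, x^3(x + 1)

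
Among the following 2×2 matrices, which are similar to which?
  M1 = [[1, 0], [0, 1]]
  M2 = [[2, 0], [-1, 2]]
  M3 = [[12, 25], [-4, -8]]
Characteristic polynomials: χ_{M1} = (x - 1)^2, χ_{M2} = (x - 2)^2, χ_{M3} = (x - 2)^2.

{M1}: invariant factors x - 1, x - 1.

{M2, M3}: invariant factors (x - 2)^2.

Matrices are similar if and only if their invariant-factor lists agree; the partition into similarity classes is {M1}, {M2, M3}.

2 classes: {M1}, {M2, M3}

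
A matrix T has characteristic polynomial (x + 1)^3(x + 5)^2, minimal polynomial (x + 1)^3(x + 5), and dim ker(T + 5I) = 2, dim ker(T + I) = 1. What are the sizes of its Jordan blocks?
Jordan blocks: (-5, 1), (-5, 1), (-1, 3)

λ = -5: algebraic multiplicity 2 (exponent in χ_T), largest block size 1 (exponent in m_T), 2 blocks (geometric multiplicity). These force block sizes [1, 1].
λ = -1: algebraic multiplicity 3 (exponent in χ_T), largest block size 3 (exponent in m_T), 1 block (geometric multiplicity). This forces block sizes [3].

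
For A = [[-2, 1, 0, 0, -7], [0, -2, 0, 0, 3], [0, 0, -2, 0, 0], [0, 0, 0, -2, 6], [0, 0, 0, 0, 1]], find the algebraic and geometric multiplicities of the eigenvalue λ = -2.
The characteristic polynomial is (x - 1)(x + 2)^4, so the factor x + 2 appears with exponent 4: the algebraic multiplicity is 4.

rank(A + 2I) = 2, so the eigenspace has dimension 5 - 2 = 3: the geometric multiplicity is 3.

Since 3 < 4, A is not diagonalizable.

algebraic multiplicity 4, geometric multiplicity 3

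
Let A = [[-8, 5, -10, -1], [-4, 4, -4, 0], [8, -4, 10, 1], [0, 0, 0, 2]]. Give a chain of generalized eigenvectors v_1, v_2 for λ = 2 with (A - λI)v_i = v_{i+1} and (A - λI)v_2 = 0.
We seek v_1 ∈ ker((A - 2I)^2) \ ker(A - 2I), then set v_{i+1} = (A - 2I) v_i.

One such chain is v_1 = [[6, 1, -5, -2]]^T, v_2 = [[-3, -2, 2, 0]]^T. Check: (A - 2I) v_2 = [[0, 0, 0, 0]]^T = 0.

v_1 = [[6, 1, -5, -2]]^T, v_2 = [[-3, -2, 2, 0]]^T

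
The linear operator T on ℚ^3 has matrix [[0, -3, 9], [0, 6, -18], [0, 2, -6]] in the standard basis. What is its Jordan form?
J = [[0, 1, 0], [0, 0, 0], [0, 0, 0]]

The characteristic polynomial is det(xI - A) = x^3, so the eigenvalues are 0 (algebraic multiplicity 3).

For λ = 0: rank(A) = 1, rank(A^2) = 0. The eigenspace has dimension 3 - 1 = 2, so there are 2 Jordan blocks; the rank sequence gives block sizes [2, 1].

Assembling the blocks gives the Jordan form J above.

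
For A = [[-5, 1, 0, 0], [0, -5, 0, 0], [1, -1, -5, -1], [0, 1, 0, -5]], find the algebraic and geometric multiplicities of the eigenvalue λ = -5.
The characteristic polynomial is (x + 5)^4, so the factor x + 5 appears with exponent 4: the algebraic multiplicity is 4.

rank(A + 5I) = 2, so the eigenspace has dimension 4 - 2 = 2: the geometric multiplicity is 2.

Since 2 < 4, A is not diagonalizable.

algebraic multiplicity 4, geometric multiplicity 2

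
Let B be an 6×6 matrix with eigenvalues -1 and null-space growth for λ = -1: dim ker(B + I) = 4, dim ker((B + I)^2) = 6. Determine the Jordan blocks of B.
Jordan blocks: (-1, 2), (-1, 2), (-1, 1), (-1, 1)

λ = -1: successive nullity increments [4, 2] count blocks of size ≥ k; block sizes are [2, 2, 1, 1].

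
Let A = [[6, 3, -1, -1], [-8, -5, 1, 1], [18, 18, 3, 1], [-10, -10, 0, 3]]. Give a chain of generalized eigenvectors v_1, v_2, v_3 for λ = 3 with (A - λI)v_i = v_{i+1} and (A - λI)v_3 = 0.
v_1 = [[-1, 1, -2, 1]]^T, v_2 = [[1, -1, 1, 0]]^T, v_3 = [[-1, 1, 0, 0]]^T

We seek v_1 ∈ ker((A - 3I)^3) \ ker((A - 3I)^2), then set v_{i+1} = (A - 3I) v_i.

One such chain is v_1 = [[-1, 1, -2, 1]]^T, v_2 = [[1, -1, 1, 0]]^T, v_3 = [[-1, 1, 0, 0]]^T. Check: (A - 3I) v_3 = [[0, 0, 0, 0]]^T = 0.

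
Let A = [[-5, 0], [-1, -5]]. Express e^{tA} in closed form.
e^{tA} = [[e^{-5*t}, 0], [-t*e^{-5*t}, e^{-5*t}]]

A has Jordan form J = [[-5, 1], [0, -5]] with A = PJP^{-1}, so e^{tA} = P e^{tJ} P^{-1}.

For a Jordan block J_k(λ), e^{tJ_k(λ)} = e^{λt} · (I + tN + t^2 N^2/2! + ... + t^{k-1} N^{k-1}/(k-1)!) where N is the nilpotent superdiagonal part.

Assembling the blocks and conjugating back gives the entries of e^{tA} as shown above.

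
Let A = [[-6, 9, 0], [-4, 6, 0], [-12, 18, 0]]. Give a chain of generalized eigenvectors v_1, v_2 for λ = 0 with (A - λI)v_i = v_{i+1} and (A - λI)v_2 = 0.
v_1 = [[4, 3, 7]]^T, v_2 = [[3, 2, 6]]^T

We seek v_1 ∈ ker(A^2) \ ker(A), then set v_{i+1} = A v_i.

One such chain is v_1 = [[4, 3, 7]]^T, v_2 = [[3, 2, 6]]^T. Check: A v_2 = [[0, 0, 0]]^T = 0.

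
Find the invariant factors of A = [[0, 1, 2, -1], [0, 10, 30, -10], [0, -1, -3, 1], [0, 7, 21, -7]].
The Jordan structure of A has elementary divisors x^3, x. Arranging the block sizes at each eigenvalue in decreasing order and taking row products gives the invariant factors.

Invariant factors (smallest first, each dividing the next): x, x^3.

Check: the last factor x^3 is the minimal polynomial, and the product x^4 is the characteristic polynomial.

x, x^3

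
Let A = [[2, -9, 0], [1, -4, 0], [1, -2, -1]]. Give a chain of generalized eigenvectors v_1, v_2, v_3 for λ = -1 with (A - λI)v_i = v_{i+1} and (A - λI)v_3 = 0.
We seek v_1 ∈ ker((A + I)^3) \ ker((A + I)^2), then set v_{i+1} = (A + I) v_i.

One such chain is v_1 = [[1, 0, 0]]^T, v_2 = [[3, 1, 1]]^T, v_3 = [[0, 0, 1]]^T. Check: (A + I) v_3 = [[0, 0, 0]]^T = 0.

v_1 = [[1, 0, 0]]^T, v_2 = [[3, 1, 1]]^T, v_3 = [[0, 0, 1]]^T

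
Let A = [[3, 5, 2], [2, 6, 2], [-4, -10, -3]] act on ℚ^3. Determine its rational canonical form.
The invariant factors of A (the non-unit diagonal entries of the Smith normal form of xI - A over ℚ[x]) are x - 1, (x - 4)(x - 1), each dividing the next. The characteristic polynomial is their product, (x - 4)(x - 1)^2.

The rational canonical form is the block-diagonal matrix of companion matrices C(f_i):
R = [[1, 0, 0], [0, 0, -4], [0, 1, 5]].

R = [[1, 0, 0], [0, 0, -4], [0, 1, 5]]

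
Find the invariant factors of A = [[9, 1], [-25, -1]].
(x - 4)^2

The Jordan structure of A has elementary divisors (x - 4)^2. Arranging the block sizes at each eigenvalue in decreasing order and taking row products gives the invariant factors.

Invariant factors (smallest first, each dividing the next): (x - 4)^2.

Check: the last factor (x - 4)^2 is the minimal polynomial, and the product (x - 4)^2 is the characteristic polynomial.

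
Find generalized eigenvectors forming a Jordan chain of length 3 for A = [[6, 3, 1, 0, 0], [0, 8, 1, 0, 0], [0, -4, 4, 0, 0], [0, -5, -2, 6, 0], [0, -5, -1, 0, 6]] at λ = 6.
v_1 = [[0, -1, 3, 1, -2]]^T, v_2 = [[0, 1, -2, -1, 2]]^T, v_3 = [[1, 0, 0, -1, -3]]^T

We seek v_1 ∈ ker((A - 6I)^3) \ ker((A - 6I)^2), then set v_{i+1} = (A - 6I) v_i.

One such chain is v_1 = [[0, -1, 3, 1, -2]]^T, v_2 = [[0, 1, -2, -1, 2]]^T, v_3 = [[1, 0, 0, -1, -3]]^T. Check: (A - 6I) v_3 = [[0, 0, 0, 0, 0]]^T = 0.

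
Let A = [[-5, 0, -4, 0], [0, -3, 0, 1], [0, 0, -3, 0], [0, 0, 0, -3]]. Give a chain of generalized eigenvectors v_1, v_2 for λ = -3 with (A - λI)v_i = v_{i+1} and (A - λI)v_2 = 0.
We seek v_1 ∈ ker((A + 3I)^2) \ ker(A + 3I), then set v_{i+1} = (A + 3I) v_i.

One such chain is v_1 = [[0, 0, 0, 1]]^T, v_2 = [[0, 1, 0, 0]]^T. Check: (A + 3I) v_2 = [[0, 0, 0, 0]]^T = 0.

v_1 = [[0, 0, 0, 1]]^T, v_2 = [[0, 1, 0, 0]]^T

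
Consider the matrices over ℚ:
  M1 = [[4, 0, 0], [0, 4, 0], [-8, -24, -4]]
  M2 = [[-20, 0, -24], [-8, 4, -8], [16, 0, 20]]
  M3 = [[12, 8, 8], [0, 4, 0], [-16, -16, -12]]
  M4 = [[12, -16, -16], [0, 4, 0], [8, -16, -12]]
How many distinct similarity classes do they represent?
Characteristic polynomials: χ_{M1} = (x - 4)^2(x + 4), χ_{M2} = (x - 4)^2(x + 4), χ_{M3} = (x - 4)^2(x + 4), χ_{M4} = (x - 4)^2(x + 4).

{M1, M2, M3, M4}: invariant factors x - 4, (x - 4)(x + 4).

Matrices are similar if and only if their invariant-factor lists agree; the partition into similarity classes is {M1, M2, M3, M4}.

1 class: {M1, M2, M3, M4}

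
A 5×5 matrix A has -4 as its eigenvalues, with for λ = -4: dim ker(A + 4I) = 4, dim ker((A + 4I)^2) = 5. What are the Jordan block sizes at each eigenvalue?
λ = -4: successive nullity increments [4, 1] count blocks of size ≥ k; block sizes are [2, 1, 1, 1].

Jordan blocks: (-4, 2), (-4, 1), (-4, 1), (-4, 1)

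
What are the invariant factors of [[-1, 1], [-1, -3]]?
(x + 2)^2

The Jordan structure of A has elementary divisors (x + 2)^2. Arranging the block sizes at each eigenvalue in decreasing order and taking row products gives the invariant factors.

Invariant factors (smallest first, each dividing the next): (x + 2)^2.

Check: the last factor (x + 2)^2 is the minimal polynomial, and the product (x + 2)^2 is the characteristic polynomial.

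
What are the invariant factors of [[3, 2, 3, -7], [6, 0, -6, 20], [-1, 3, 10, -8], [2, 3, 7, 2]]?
The Jordan structure of A has elementary divisors x, (x - 5)^3. Arranging the block sizes at each eigenvalue in decreasing order and taking row products gives the invariant factors.

Invariant factors (smallest first, each dividing the next): x(x - 5)^3.

Check: the last factor x(x - 5)^3 is the minimal polynomial, and the product x(x - 5)^3 is the characteristic polynomial.

x(x - 5)^3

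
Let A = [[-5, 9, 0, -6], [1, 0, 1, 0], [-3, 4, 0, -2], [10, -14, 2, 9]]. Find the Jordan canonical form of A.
The characteristic polynomial is det(xI - A) = (x - 1)^4, so the eigenvalues are 1 (algebraic multiplicity 4).

For λ = 1: rank(A - I) = 2, rank((A - I)^2) = 1, rank((A - I)^3) = 0. The eigenspace has dimension 4 - 2 = 2, so there are 2 Jordan blocks; the rank sequence gives block sizes [3, 1].

Assembling the blocks gives the Jordan form J above.

J = [[1, 1, 0, 0], [0, 1, 1, 0], [0, 0, 1, 0], [0, 0, 0, 1]]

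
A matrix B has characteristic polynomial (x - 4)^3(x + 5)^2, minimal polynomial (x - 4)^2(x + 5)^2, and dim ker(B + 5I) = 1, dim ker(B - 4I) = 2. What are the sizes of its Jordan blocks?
λ = -5: algebraic multiplicity 2 (exponent in χ_B), largest block size 2 (exponent in m_B), 1 block (geometric multiplicity). This forces block sizes [2].
λ = 4: algebraic multiplicity 3 (exponent in χ_B), largest block size 2 (exponent in m_B), 2 blocks (geometric multiplicity). These force block sizes [2, 1].

Jordan blocks: (-5, 2), (4, 2), (4, 1)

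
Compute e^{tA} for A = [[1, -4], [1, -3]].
e^{tA} = [[(2*t + 1)*e^{-t}, -4*t*e^{-t}], [t*e^{-t}, (1 - 2*t)*e^{-t}]]

A has Jordan form J = [[-1, 1], [0, -1]] with A = PJP^{-1}, so e^{tA} = P e^{tJ} P^{-1}.

For a Jordan block J_k(λ), e^{tJ_k(λ)} = e^{λt} · (I + tN + t^2 N^2/2! + ... + t^{k-1} N^{k-1}/(k-1)!) where N is the nilpotent superdiagonal part.

Assembling the blocks and conjugating back gives the entries of e^{tA} as shown above.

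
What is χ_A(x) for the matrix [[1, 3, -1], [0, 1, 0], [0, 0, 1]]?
xI - A = [[x - 1, -3, 1], [0, x - 1, 0], [0, 0, x - 1]].

Expanding det(xI - A) along the first row:
det(xI - A) = + (x - 1)·det([[x - 1, 0], [0, x - 1]]) - (-3)·det([[0, 0], [0, x - 1]]) + (1)·det([[0, x - 1], [0, 0]]).

Evaluating gives χ_A(x) = x^3 - 3x^2 + 3x - 1 = (x - 1)^3.

χ_A(x) = (x - 1)^3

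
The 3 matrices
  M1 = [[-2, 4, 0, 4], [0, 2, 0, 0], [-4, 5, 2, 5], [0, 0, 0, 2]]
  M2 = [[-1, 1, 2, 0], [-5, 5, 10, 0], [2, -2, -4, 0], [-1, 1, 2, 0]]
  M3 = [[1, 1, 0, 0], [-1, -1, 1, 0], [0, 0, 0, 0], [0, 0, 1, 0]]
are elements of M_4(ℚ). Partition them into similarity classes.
Characteristic polynomials: χ_{M1} = (x - 2)^3(x + 2), χ_{M2} = x^4, χ_{M3} = x^4.

{M1}: invariant factors x - 2, (x - 2)^2(x + 2).

{M2}: invariant factors x, x, x^2.

{M3}: invariant factors x, x^3.

Matrices are similar if and only if their invariant-factor lists agree; the partition into similarity classes is {M1}, {M2}, {M3}.

3 classes: {M1}, {M2}, {M3}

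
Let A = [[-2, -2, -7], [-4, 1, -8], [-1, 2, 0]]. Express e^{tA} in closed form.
A has Jordan form J = [[-1, 1, 0], [0, -1, 0], [0, 0, 1]] with A = PJP^{-1}, so e^{tA} = P e^{tJ} P^{-1}.

For a Jordan block J_k(λ), e^{tJ_k(λ)} = e^{λt} · (I + tN + t^2 N^2/2! + ... + t^{k-1} N^{k-1}/(k-1)!) where N is the nilpotent superdiagonal part.

Assembling the blocks and conjugating back gives the entries of e^{tA} as shown above.

e^{tA} = [[(-9*t + 4*e^{2*t} - 3)*e^{-t}, 2*(3*t - 2*e^{2*t} + 2)*e^{-t}, (-15*t + 4*e^{2*t} - 4)*e^{-t}], [(-6*t + e^{2*t} - 1)*e^{-t}, (4*t - e^{2*t} + 2)*e^{-t}, (-10*t + e^{2*t} - 1)*e^{-t}], [(3*t - 2*e^{2*t} + 2)*e^{-t}, 2*(-t + e^{2*t} - 1)*e^{-t}, (5*t - 2*e^{2*t} + 3)*e^{-t}]]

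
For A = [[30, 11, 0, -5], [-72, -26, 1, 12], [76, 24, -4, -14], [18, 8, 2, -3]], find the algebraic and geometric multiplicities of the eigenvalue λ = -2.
The characteristic polynomial is (x - 3)(x + 2)^3, so the factor x + 2 appears with exponent 3: the algebraic multiplicity is 3.

rank(A + 2I) = 3, so the eigenspace has dimension 4 - 3 = 1: the geometric multiplicity is 1.

Since 1 < 3, A is not diagonalizable.

algebraic multiplicity 3, geometric multiplicity 1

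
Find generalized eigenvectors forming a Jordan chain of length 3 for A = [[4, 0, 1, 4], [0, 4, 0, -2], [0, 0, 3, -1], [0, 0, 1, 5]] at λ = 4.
We seek v_1 ∈ ker((A - 4I)^3) \ ker((A - 4I)^2), then set v_{i+1} = (A - 4I) v_i.

One such chain is v_1 = [[-1, 0, 1, 0]]^T, v_2 = [[1, 0, -1, 1]]^T, v_3 = [[3, -2, 0, 0]]^T. Check: (A - 4I) v_3 = [[0, 0, 0, 0]]^T = 0.

v_1 = [[-1, 0, 1, 0]]^T, v_2 = [[1, 0, -1, 1]]^T, v_3 = [[3, -2, 0, 0]]^T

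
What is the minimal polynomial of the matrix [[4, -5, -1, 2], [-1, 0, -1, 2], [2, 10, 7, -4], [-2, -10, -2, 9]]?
m_A(x) = (x - 5)^2

The characteristic polynomial factors as (x - 5)^4. The minimal polynomial is ∏(x - λ)^{k_λ} where k_λ is the size of the largest Jordan block at λ.

For λ = 5: rank(A - 5I) = 1, and the largest Jordan block has size 2 (the smallest k with rank((A - 5I)^k) = rank((A - 5I)^(k+1))).

So m_A(x) = (x - 5)^2.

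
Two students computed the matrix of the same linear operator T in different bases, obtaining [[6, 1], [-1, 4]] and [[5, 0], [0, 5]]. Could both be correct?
Both have characteristic polynomial (x - 5)^2, but the minimal polynomial of A is (x - 5)^2 while the minimal polynomial of B is x - 5. The minimal polynomial is a similarity invariant, so A and B are not similar.

No.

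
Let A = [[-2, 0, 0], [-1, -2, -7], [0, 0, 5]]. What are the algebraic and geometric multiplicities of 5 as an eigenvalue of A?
The characteristic polynomial is (x - 5)(x + 2)^2, so the factor x - 5 appears with exponent 1: the algebraic multiplicity is 1.

rank(A - 5I) = 2, so the eigenspace has dimension 3 - 2 = 1: the geometric multiplicity is 1.

algebraic multiplicity 1, geometric multiplicity 1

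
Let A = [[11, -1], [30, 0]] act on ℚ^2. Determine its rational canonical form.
R = [[0, -30], [1, 11]]

The invariant factors of A (the non-unit diagonal entries of the Smith normal form of xI - A over ℚ[x]) are (x - 6)(x - 5), each dividing the next. The characteristic polynomial is their product, (x - 6)(x - 5).

The rational canonical form is the block-diagonal matrix of companion matrices C(f_i):
R = [[0, -30], [1, 11]].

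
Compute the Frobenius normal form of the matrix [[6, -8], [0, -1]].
R = [[0, 6], [1, 5]]

The invariant factors of A (the non-unit diagonal entries of the Smith normal form of xI - A over ℚ[x]) are (x - 6)(x + 1), each dividing the next. The characteristic polynomial is their product, (x - 6)(x + 1).

The rational canonical form is the block-diagonal matrix of companion matrices C(f_i):
R = [[0, 6], [1, 5]].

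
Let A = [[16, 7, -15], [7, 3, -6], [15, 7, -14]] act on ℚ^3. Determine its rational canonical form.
The invariant factors of A (the non-unit diagonal entries of the Smith normal form of xI - A over ℚ[x]) are (x - 1)(x^2 - 4x - 4), each dividing the next. The characteristic polynomial is their product, (x - 1)(x^2 - 4x - 4).

The rational canonical form is the block-diagonal matrix of companion matrices C(f_i):
R = [[0, 0, -4], [1, 0, 0], [0, 1, 5]].

Note the characteristic polynomial does not split into linear factors over ℚ, so A has no Jordan form over ℚ; the rational canonical form exists over any field.

R = [[0, 0, -4], [1, 0, 0], [0, 1, 5]]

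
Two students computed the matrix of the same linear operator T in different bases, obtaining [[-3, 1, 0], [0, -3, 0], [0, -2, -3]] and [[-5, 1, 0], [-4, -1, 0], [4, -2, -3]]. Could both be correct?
Two matrices over a field are similar if and only if they have the same invariant factors.

Both A and B have characteristic polynomial (x + 3)^3 and minimal polynomial (x + 3)^2. Computing further, both have invariant factors x + 3, (x + 3)^2. Hence A and B are similar.

Yes.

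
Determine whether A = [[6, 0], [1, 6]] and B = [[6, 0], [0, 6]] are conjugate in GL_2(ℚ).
Both have characteristic polynomial (x - 6)^2, but the minimal polynomial of A is (x - 6)^2 while the minimal polynomial of B is x - 6. The minimal polynomial is a similarity invariant, so A and B are not similar.

No.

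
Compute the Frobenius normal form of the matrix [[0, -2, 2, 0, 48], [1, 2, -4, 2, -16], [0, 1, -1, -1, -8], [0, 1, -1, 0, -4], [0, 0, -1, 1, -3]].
The invariant factors of A (the non-unit diagonal entries of the Smith normal form of xI - A over ℚ[x]) are (x - 2)(x + 4)(x^3 + 2x + 5), each dividing the next. The characteristic polynomial is their product, (x - 2)(x + 4)(x^3 + 2x + 5).

The rational canonical form is the block-diagonal matrix of companion matrices C(f_i):
R = [[0, 0, 0, 0, 40], [1, 0, 0, 0, 6], [0, 1, 0, 0, -9], [0, 0, 1, 0, 6], [0, 0, 0, 1, -2]].

Note the characteristic polynomial does not split into linear factors over ℚ, so A has no Jordan form over ℚ; the rational canonical form exists over any field.

R = [[0, 0, 0, 0, 40], [1, 0, 0, 0, 6], [0, 1, 0, 0, -9], [0, 0, 1, 0, 6], [0, 0, 0, 1, -2]]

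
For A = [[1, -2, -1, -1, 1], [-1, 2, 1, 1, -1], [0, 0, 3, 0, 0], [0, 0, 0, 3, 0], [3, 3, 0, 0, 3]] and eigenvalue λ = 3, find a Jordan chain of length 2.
We seek v_1 ∈ ker((A - 3I)^2) \ ker(A - 3I), then set v_{i+1} = (A - 3I) v_i.

One such chain is v_1 = [[0, 0, 1, 0, 0]]^T, v_2 = [[-1, 1, 0, 0, 0]]^T. Check: (A - 3I) v_2 = [[0, 0, 0, 0, 0]]^T = 0.

v_1 = [[0, 0, 1, 0, 0]]^T, v_2 = [[-1, 1, 0, 0, 0]]^T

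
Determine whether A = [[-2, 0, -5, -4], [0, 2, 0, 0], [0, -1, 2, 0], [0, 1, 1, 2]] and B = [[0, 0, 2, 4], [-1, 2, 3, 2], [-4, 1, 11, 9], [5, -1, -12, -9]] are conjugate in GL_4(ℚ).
Yes.

Two matrices over a field are similar if and only if they have the same invariant factors.

Both A and B have characteristic polynomial (x - 2)^3(x + 2) and minimal polynomial (x - 2)^3(x + 2). Computing further, both have invariant factors (x - 2)^3(x + 2). Hence A and B are similar.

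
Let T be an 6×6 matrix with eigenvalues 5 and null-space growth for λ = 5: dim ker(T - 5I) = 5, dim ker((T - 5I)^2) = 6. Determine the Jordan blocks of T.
λ = 5: successive nullity increments [5, 1] count blocks of size ≥ k; block sizes are [2, 1, 1, 1, 1].

Jordan blocks: (5, 2), (5, 1), (5, 1), (5, 1), (5, 1)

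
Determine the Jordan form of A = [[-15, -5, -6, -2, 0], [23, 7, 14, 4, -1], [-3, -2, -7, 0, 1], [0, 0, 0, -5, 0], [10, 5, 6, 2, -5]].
J = [[-5, 1, 0, 0, 0], [0, -5, 1, 0, 0], [0, 0, -5, 0, 0], [0, 0, 0, -5, 0], [0, 0, 0, 0, -5]]

The characteristic polynomial is det(xI - A) = (x + 5)^5, so the eigenvalues are -5 (algebraic multiplicity 5).

For λ = -5: rank(A + 5I) = 2, rank((A + 5I)^2) = 1, rank((A + 5I)^3) = 0. The eigenspace has dimension 5 - 2 = 3, so there are 3 Jordan blocks; the rank sequence gives block sizes [3, 1, 1].

Assembling the blocks gives the Jordan form J above.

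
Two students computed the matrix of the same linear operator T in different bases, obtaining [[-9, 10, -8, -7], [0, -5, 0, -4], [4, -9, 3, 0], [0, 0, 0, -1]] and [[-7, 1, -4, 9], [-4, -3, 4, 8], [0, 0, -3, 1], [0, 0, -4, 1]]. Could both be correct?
Two matrices over a field are similar if and only if they have the same invariant factors.

Both A and B have characteristic polynomial (x + 1)^2(x + 5)^2 and minimal polynomial (x + 1)^2(x + 5)^2. Computing further, both have invariant factors (x + 1)^2(x + 5)^2. Hence A and B are similar.

Yes.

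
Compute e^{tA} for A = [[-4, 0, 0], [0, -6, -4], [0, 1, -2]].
A has Jordan form J = [[-4, 1, 0], [0, -4, 0], [0, 0, -4]] with A = PJP^{-1}, so e^{tA} = P e^{tJ} P^{-1}.

For a Jordan block J_k(λ), e^{tJ_k(λ)} = e^{λt} · (I + tN + t^2 N^2/2! + ... + t^{k-1} N^{k-1}/(k-1)!) where N is the nilpotent superdiagonal part.

Assembling the blocks and conjugating back gives the entries of e^{tA} as shown above.

e^{tA} = [[e^{-4*t}, 0, 0], [0, (1 - 2*t)*e^{-4*t}, -4*t*e^{-4*t}], [0, t*e^{-4*t}, (2*t + 1)*e^{-4*t}]]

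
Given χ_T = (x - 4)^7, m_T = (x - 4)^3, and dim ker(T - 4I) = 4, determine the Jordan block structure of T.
Jordan blocks: (4, 3), (4, 2), (4, 1), (4, 1)

λ = 4: algebraic multiplicity 7 (exponent in χ_T), largest block size 3 (exponent in m_T), 4 blocks (geometric multiplicity). These force block sizes [3, 2, 1, 1].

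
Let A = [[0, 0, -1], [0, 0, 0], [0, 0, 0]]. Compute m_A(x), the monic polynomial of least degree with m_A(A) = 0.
The characteristic polynomial factors as x^3. The minimal polynomial is ∏(x - λ)^{k_λ} where k_λ is the size of the largest Jordan block at λ.

For λ = 0: rank(A) = 1, and the largest Jordan block has size 2 (the smallest k with rank(A^k) = rank(A^(k+1))).

So m_A(x) = x^2.

m_A(x) = x^2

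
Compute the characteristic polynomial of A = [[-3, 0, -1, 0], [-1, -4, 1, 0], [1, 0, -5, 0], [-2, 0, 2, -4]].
χ_A(x) = (x + 4)^4

xI - A = [[x + 3, 0, 1, 0], [1, x + 4, -1, 0], [-1, 0, x + 5, 0], [2, 0, -2, x + 4]].

Expanding det(xI - A) along the first row:
det(xI - A) = + (x + 3)·det([[x + 4, -1, 0], [0, x + 5, 0], [0, -2, x + 4]]) - (0)·det([[1, -1, 0], [-1, x + 5, 0], [2, -2, x + 4]]) + (1)·det([[1, x + 4, 0], [-1, 0, 0], [2, 0, x + 4]]) - (0)·det([[1, x + 4, -1], [-1, 0, x + 5], [2, 0, -2]]).

Evaluating gives χ_A(x) = x^4 + 16x^3 + 96x^2 + 256x + 256 = (x + 4)^4.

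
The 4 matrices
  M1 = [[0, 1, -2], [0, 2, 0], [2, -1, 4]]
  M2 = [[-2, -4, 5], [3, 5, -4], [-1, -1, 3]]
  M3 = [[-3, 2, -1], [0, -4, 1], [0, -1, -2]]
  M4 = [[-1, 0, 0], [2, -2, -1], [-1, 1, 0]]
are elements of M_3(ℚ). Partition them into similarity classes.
4 classes: {M1}, {M2}, {M3}, {M4}

Characteristic polynomials: χ_{M1} = (x - 2)^3, χ_{M2} = (x - 2)^3, χ_{M3} = (x + 3)^3, χ_{M4} = (x + 1)^3.

{M1}: invariant factors x - 2, (x - 2)^2.

{M2}: invariant factors (x - 2)^3.

{M3}: invariant factors (x + 3)^3.

{M4}: invariant factors (x + 1)^3.

Matrices are similar if and only if their invariant-factor lists agree; the partition into similarity classes is {M1}, {M2}, {M3}, {M4}.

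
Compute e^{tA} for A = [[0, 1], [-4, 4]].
e^{tA} = [[(1 - 2*t)*e^{2*t}, t*e^{2*t}], [-4*t*e^{2*t}, (2*t + 1)*e^{2*t}]]

A has Jordan form J = [[2, 1], [0, 2]] with A = PJP^{-1}, so e^{tA} = P e^{tJ} P^{-1}.

For a Jordan block J_k(λ), e^{tJ_k(λ)} = e^{λt} · (I + tN + t^2 N^2/2! + ... + t^{k-1} N^{k-1}/(k-1)!) where N is the nilpotent superdiagonal part.

Assembling the blocks and conjugating back gives the entries of e^{tA} as shown above.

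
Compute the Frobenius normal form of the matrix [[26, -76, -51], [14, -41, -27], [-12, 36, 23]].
R = [[0, 0, -10], [1, 0, -13], [0, 1, 8]]

The invariant factors of A (the non-unit diagonal entries of the Smith normal form of xI - A over ℚ[x]) are (x - 5)(x^2 - 3x - 2), each dividing the next. The characteristic polynomial is their product, (x - 5)(x^2 - 3x - 2).

The rational canonical form is the block-diagonal matrix of companion matrices C(f_i):
R = [[0, 0, -10], [1, 0, -13], [0, 1, 8]].

Note the characteristic polynomial does not split into linear factors over ℚ, so A has no Jordan form over ℚ; the rational canonical form exists over any field.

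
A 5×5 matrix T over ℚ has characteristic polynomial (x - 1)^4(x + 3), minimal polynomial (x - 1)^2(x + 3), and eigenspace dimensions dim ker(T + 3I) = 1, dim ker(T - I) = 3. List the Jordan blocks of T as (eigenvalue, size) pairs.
Jordan blocks: (-3, 1), (1, 2), (1, 1), (1, 1)

λ = -3: algebraic multiplicity 1 (exponent in χ_T), largest block size 1 (exponent in m_T), 1 block (geometric multiplicity). This forces block sizes [1].
λ = 1: algebraic multiplicity 4 (exponent in χ_T), largest block size 2 (exponent in m_T), 3 blocks (geometric multiplicity). These force block sizes [2, 1, 1].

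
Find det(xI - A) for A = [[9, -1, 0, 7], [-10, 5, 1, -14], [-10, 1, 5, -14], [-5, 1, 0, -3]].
xI - A = [[x - 9, 1, 0, -7], [10, x - 5, -1, 14], [10, -1, x - 5, 14], [5, -1, 0, x + 3]].

Expanding det(xI - A) along the first row:
det(xI - A) = + (x - 9)·det([[x - 5, -1, 14], [-1, x - 5, 14], [-1, 0, x + 3]]) - (1)·det([[10, -1, 14], [10, x - 5, 14], [5, 0, x + 3]]) + (0)·det([[10, x - 5, 14], [10, -1, 14], [5, -1, x + 3]]) - (-7)·det([[10, x - 5, -1], [10, -1, x - 5], [5, -1, 0]]).

Evaluating gives χ_A(x) = x^4 - 16x^3 + 96x^2 - 256x + 256 = (x - 4)^4.

χ_A(x) = (x - 4)^4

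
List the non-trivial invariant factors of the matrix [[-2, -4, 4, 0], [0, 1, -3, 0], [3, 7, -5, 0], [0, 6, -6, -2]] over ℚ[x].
x + 2, (x + 2)^3

The Jordan structure of A has elementary divisors (x + 2)^3, (x + 2). Arranging the block sizes at each eigenvalue in decreasing order and taking row products gives the invariant factors.

Invariant factors (smallest first, each dividing the next): x + 2, (x + 2)^3.

Check: the last factor (x + 2)^3 is the minimal polynomial, and the product (x + 2)^4 is the characteristic polynomial.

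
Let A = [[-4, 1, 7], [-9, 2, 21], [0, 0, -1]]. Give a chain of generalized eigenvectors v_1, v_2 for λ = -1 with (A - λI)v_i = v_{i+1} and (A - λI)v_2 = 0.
We seek v_1 ∈ ker((A + I)^2) \ ker(A + I), then set v_{i+1} = (A + I) v_i.

One such chain is v_1 = [[0, 1, 0]]^T, v_2 = [[1, 3, 0]]^T. Check: (A + I) v_2 = [[0, 0, 0]]^T = 0.

v_1 = [[0, 1, 0]]^T, v_2 = [[1, 3, 0]]^T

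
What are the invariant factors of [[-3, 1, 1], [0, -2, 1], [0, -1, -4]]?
The Jordan structure of A has elementary divisors (x + 3)^2, (x + 3). Arranging the block sizes at each eigenvalue in decreasing order and taking row products gives the invariant factors.

Invariant factors (smallest first, each dividing the next): x + 3, (x + 3)^2.

Check: the last factor (x + 3)^2 is the minimal polynomial, and the product (x + 3)^3 is the characteristic polynomial.

x + 3, (x + 3)^2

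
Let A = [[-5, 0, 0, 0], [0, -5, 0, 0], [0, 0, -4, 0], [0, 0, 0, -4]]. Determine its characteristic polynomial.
χ_A(x) = (x + 4)^2(x + 5)^2

xI - A = [[x + 5, 0, 0, 0], [0, x + 5, 0, 0], [0, 0, x + 4, 0], [0, 0, 0, x + 4]].

Expanding det(xI - A) along the first row:
det(xI - A) = + (x + 5)·det([[x + 5, 0, 0], [0, x + 4, 0], [0, 0, x + 4]]) - (0)·det([[0, 0, 0], [0, x + 4, 0], [0, 0, x + 4]]) + (0)·det([[0, x + 5, 0], [0, 0, 0], [0, 0, x + 4]]) - (0)·det([[0, x + 5, 0], [0, 0, x + 4], [0, 0, 0]]).

Evaluating gives χ_A(x) = x^4 + 18x^3 + 121x^2 + 360x + 400 = (x + 4)^2(x + 5)^2.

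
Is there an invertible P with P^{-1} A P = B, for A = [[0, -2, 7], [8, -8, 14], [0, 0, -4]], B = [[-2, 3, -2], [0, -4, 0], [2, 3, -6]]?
Two matrices over a field are similar if and only if they have the same invariant factors.

Both A and B have characteristic polynomial (x + 4)^3 and minimal polynomial (x + 4)^2. Computing further, both have invariant factors x + 4, (x + 4)^2. Hence A and B are similar.

Yes.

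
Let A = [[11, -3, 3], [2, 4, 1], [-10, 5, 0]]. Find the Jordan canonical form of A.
The characteristic polynomial is det(xI - A) = (x - 5)^3, so the eigenvalues are 5 (algebraic multiplicity 3).

For λ = 5: rank(A - 5I) = 1, rank((A - 5I)^2) = 0. The eigenspace has dimension 3 - 1 = 2, so there are 2 Jordan blocks; the rank sequence gives block sizes [2, 1].

Assembling the blocks gives the Jordan form J above.

J = [[5, 1, 0], [0, 5, 0], [0, 0, 5]]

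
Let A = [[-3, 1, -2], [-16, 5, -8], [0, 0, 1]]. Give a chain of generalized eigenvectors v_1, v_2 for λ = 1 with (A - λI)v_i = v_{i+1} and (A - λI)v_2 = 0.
We seek v_1 ∈ ker((A - I)^2) \ ker(A - I), then set v_{i+1} = (A - I) v_i.

One such chain is v_1 = [[0, 1, 0]]^T, v_2 = [[1, 4, 0]]^T. Check: (A - I) v_2 = [[0, 0, 0]]^T = 0.

v_1 = [[0, 1, 0]]^T, v_2 = [[1, 4, 0]]^T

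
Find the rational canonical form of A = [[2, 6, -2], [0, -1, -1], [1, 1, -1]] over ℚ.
R = [[0, 0, -4], [1, 0, 0], [0, 1, 0]]

The invariant factors of A (the non-unit diagonal entries of the Smith normal form of xI - A over ℚ[x]) are x^3 + 4, each dividing the next. The characteristic polynomial is their product, x^3 + 4.

The rational canonical form is the block-diagonal matrix of companion matrices C(f_i):
R = [[0, 0, -4], [1, 0, 0], [0, 1, 0]].

Note the characteristic polynomial does not split into linear factors over ℚ, so A has no Jordan form over ℚ; the rational canonical form exists over any field.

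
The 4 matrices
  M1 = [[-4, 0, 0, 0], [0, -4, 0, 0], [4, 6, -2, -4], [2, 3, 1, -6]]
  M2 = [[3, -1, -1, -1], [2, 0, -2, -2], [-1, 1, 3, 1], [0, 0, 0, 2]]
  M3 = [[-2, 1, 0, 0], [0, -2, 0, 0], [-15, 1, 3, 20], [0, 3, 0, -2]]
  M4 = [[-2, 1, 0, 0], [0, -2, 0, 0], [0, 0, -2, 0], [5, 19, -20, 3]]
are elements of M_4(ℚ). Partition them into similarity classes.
3 classes: {M1}, {M2}, {M3, M4}

Characteristic polynomials: χ_{M1} = (x + 4)^4, χ_{M2} = (x - 2)^4, χ_{M3} = (x - 3)(x + 2)^3, χ_{M4} = (x - 3)(x + 2)^3.

{M1}: invariant factors x + 4, x + 4, (x + 4)^2.

{M2}: invariant factors x - 2, x - 2, (x - 2)^2.

{M3, M4}: invariant factors x + 2, (x - 3)(x + 2)^2.

Matrices are similar if and only if their invariant-factor lists agree; the partition into similarity classes is {M1}, {M2}, {M3, M4}.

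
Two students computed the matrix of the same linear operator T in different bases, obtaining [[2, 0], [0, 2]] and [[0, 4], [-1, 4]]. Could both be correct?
No.

Both have characteristic polynomial (x - 2)^2, but the minimal polynomial of A is x - 2 while the minimal polynomial of B is (x - 2)^2. The minimal polynomial is a similarity invariant, so A and B are not similar.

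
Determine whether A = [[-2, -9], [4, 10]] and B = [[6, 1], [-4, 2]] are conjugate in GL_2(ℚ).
Two matrices over a field are similar if and only if they have the same invariant factors.

Both A and B have characteristic polynomial (x - 4)^2 and minimal polynomial (x - 4)^2. Computing further, both have invariant factors (x - 4)^2. Hence A and B are similar.

Yes.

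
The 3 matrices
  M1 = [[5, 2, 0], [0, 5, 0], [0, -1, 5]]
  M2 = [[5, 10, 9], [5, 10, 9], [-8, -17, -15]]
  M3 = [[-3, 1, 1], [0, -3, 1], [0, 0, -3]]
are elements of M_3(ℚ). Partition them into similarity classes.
3 classes: {M1}, {M2}, {M3}

Characteristic polynomials: χ_{M1} = (x - 5)^3, χ_{M2} = x^3, χ_{M3} = (x + 3)^3.

{M1}: invariant factors x - 5, (x - 5)^2.

{M2}: invariant factors x^3.

{M3}: invariant factors (x + 3)^3.

Matrices are similar if and only if their invariant-factor lists agree; the partition into similarity classes is {M1}, {M2}, {M3}.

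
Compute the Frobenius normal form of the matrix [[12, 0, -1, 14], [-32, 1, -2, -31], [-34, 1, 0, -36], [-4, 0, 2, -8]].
R = [[0, 0, 0, 20], [1, 0, 0, 16], [0, 1, 0, -4], [0, 0, 1, 5]]

The invariant factors of A (the non-unit diagonal entries of the Smith normal form of xI - A over ℚ[x]) are (x - 5)(x^3 + 4x + 4), each dividing the next. The characteristic polynomial is their product, (x - 5)(x^3 + 4x + 4).

The rational canonical form is the block-diagonal matrix of companion matrices C(f_i):
R = [[0, 0, 0, 20], [1, 0, 0, 16], [0, 1, 0, -4], [0, 0, 1, 5]].

Note the characteristic polynomial does not split into linear factors over ℚ, so A has no Jordan form over ℚ; the rational canonical form exists over any field.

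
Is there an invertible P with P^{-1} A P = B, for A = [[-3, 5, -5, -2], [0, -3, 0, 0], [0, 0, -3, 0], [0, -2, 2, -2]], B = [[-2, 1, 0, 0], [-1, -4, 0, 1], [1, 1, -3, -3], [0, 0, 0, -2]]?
Two matrices over a field are similar if and only if they have the same invariant factors.

Both A and B have characteristic polynomial (x + 2)(x + 3)^3 and minimal polynomial (x + 2)(x + 3)^2. Computing further, both have invariant factors x + 3, (x + 2)(x + 3)^2. Hence A and B are similar.

Yes.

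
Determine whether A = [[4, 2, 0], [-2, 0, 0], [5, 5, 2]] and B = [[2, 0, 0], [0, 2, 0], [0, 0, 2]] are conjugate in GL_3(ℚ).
No.

Both have characteristic polynomial (x - 2)^3, but the minimal polynomial of A is (x - 2)^2 while the minimal polynomial of B is x - 2. The minimal polynomial is a similarity invariant, so A and B are not similar.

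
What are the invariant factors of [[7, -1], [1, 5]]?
The Jordan structure of A has elementary divisors (x - 6)^2. Arranging the block sizes at each eigenvalue in decreasing order and taking row products gives the invariant factors.

Invariant factors (smallest first, each dividing the next): (x - 6)^2.

Check: the last factor (x - 6)^2 is the minimal polynomial, and the product (x - 6)^2 is the characteristic polynomial.

(x - 6)^2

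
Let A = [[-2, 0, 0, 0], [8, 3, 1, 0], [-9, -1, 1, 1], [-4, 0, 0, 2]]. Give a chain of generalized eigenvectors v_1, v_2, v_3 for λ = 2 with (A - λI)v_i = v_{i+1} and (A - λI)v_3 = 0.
v_1 = [[0, -1, 1, 1]]^T, v_2 = [[0, 0, 1, 0]]^T, v_3 = [[0, 1, -1, 0]]^T

We seek v_1 ∈ ker((A - 2I)^3) \ ker((A - 2I)^2), then set v_{i+1} = (A - 2I) v_i.

One such chain is v_1 = [[0, -1, 1, 1]]^T, v_2 = [[0, 0, 1, 0]]^T, v_3 = [[0, 1, -1, 0]]^T. Check: (A - 2I) v_3 = [[0, 0, 0, 0]]^T = 0.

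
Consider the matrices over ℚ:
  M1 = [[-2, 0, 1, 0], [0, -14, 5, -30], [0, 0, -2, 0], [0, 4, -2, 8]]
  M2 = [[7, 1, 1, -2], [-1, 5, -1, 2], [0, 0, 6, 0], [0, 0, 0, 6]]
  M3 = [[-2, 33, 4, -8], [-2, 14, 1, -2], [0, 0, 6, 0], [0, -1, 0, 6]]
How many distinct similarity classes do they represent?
Characteristic polynomials: χ_{M1} = (x + 2)^3(x + 4), χ_{M2} = (x - 6)^4, χ_{M3} = (x - 6)^4.

{M1}: invariant factors x + 2, (x + 2)^2(x + 4).

{M2}: invariant factors x - 6, x - 6, (x - 6)^2.

{M3}: invariant factors x - 6, (x - 6)^3.

Matrices are similar if and only if their invariant-factor lists agree; the partition into similarity classes is {M1}, {M2}, {M3}.

3 classes: {M1}, {M2}, {M3}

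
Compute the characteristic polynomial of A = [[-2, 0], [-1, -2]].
χ_A(x) = (x + 2)^2

xI - A = [[x + 2, 0], [1, x + 2]].

Expanding det(xI - A) along the first row:
det(xI - A) = + (x + 2)·det([[x + 2]]) - (0)·det([[1]]).

Evaluating gives χ_A(x) = x^2 + 4x + 4 = (x + 2)^2.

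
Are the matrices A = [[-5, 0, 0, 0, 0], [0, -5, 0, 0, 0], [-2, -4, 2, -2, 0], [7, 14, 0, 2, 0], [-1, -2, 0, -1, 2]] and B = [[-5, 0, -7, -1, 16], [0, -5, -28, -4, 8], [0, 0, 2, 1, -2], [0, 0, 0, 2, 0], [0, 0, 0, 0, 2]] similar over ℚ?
Yes.

Two matrices over a field are similar if and only if they have the same invariant factors.

Both A and B have characteristic polynomial (x - 2)^3(x + 5)^2 and minimal polynomial (x - 2)^2(x + 5). Computing further, both have invariant factors (x - 2)(x + 5), (x - 2)^2(x + 5). Hence A and B are similar.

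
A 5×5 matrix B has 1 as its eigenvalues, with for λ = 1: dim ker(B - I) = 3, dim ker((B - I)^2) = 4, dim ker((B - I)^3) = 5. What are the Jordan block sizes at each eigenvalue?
λ = 1: successive nullity increments [3, 1, 1] count blocks of size ≥ k; block sizes are [3, 1, 1].

Jordan blocks: (1, 3), (1, 1), (1, 1)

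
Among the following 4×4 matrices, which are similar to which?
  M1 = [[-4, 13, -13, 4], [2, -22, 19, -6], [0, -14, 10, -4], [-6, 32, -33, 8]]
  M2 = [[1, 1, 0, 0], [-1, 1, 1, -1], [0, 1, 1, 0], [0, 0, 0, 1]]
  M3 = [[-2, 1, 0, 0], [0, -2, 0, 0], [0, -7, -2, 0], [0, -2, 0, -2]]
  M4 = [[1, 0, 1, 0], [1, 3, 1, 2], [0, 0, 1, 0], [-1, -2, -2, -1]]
3 classes: {M1}, {M2, M4}, {M3}

Characteristic polynomials: χ_{M1} = (x + 2)^4, χ_{M2} = (x - 1)^4, χ_{M3} = (x + 2)^4, χ_{M4} = (x - 1)^4.

{M1}: invariant factors x + 2, (x + 2)^3.

{M2, M4}: invariant factors x - 1, (x - 1)^3.

{M3}: invariant factors x + 2, x + 2, (x + 2)^2.

Matrices are similar if and only if their invariant-factor lists agree; the partition into similarity classes is {M1}, {M2, M4}, {M3}.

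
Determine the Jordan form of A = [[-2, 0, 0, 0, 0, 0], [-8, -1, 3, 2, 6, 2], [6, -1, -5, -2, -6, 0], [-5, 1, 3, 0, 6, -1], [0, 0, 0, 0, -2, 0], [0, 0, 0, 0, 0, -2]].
The characteristic polynomial is det(xI - A) = (x + 2)^6, so the eigenvalues are -2 (algebraic multiplicity 6).

For λ = -2: rank(A + 2I) = 2, rank((A + 2I)^2) = 0. The eigenspace has dimension 6 - 2 = 4, so there are 4 Jordan blocks; the rank sequence gives block sizes [2, 2, 1, 1].

Assembling the blocks gives the Jordan form J above.

J = [[-2, 1, 0, 0, 0, 0], [0, -2, 0, 0, 0, 0], [0, 0, -2, 1, 0, 0], [0, 0, 0, -2, 0, 0], [0, 0, 0, 0, -2, 0], [0, 0, 0, 0, 0, -2]]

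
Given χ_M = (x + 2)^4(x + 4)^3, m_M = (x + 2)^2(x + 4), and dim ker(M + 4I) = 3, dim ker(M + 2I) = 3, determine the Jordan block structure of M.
Jordan blocks: (-4, 1), (-4, 1), (-4, 1), (-2, 2), (-2, 1), (-2, 1)

λ = -4: algebraic multiplicity 3 (exponent in χ_M), largest block size 1 (exponent in m_M), 3 blocks (geometric multiplicity). These force block sizes [1, 1, 1].
λ = -2: algebraic multiplicity 4 (exponent in χ_M), largest block size 2 (exponent in m_M), 3 blocks (geometric multiplicity). These force block sizes [2, 1, 1].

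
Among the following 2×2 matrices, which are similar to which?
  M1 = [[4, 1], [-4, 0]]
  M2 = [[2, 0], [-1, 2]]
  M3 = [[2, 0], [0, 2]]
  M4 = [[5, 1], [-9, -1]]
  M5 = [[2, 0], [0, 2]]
2 classes: {M1, M2, M4}, {M3, M5}

Characteristic polynomials: χ_{M1} = (x - 2)^2, χ_{M2} = (x - 2)^2, χ_{M3} = (x - 2)^2, χ_{M4} = (x - 2)^2, χ_{M5} = (x - 2)^2.

{M1, M2, M4}: invariant factors (x - 2)^2.

{M3, M5}: invariant factors x - 2, x - 2.

Matrices are similar if and only if their invariant-factor lists agree; the partition into similarity classes is {M1, M2, M4}, {M3, M5}.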